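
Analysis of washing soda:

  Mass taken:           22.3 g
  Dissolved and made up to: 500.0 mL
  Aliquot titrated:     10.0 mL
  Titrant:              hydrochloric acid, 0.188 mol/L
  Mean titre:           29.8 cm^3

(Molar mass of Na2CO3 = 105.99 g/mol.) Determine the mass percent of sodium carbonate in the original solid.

66.6 %

Na2CO3 + 2 HCl → 2 NaCl + H2O + CO2
n(HCl) per titration = 0.0298 × 0.188 = 5.60 × 10^-3 mol
From the 1:2 ratio, n(Na2CO3) in each aliquot = 1/2 × 5.60 × 10^-3 = 2.80 × 10^-3 mol
n(Na2CO3) in the whole flask = 2.80 × 10^-3 × 500.0/10.0 = 0.140 mol
mass of Na2CO3 = 0.140 × 105.99 = 14.8 g
% Na2CO3 = 14.8 / 22.3 × 100 = 66.6 %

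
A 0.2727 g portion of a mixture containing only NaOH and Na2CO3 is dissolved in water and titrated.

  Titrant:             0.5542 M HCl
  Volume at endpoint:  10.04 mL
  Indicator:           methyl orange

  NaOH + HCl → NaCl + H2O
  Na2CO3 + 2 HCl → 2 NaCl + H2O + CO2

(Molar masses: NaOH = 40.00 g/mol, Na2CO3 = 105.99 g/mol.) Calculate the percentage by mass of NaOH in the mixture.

25.03 %

n(HCl) = 0.01004 × 0.5542 = 5.564 × 10^-3 mol
Let x = n(NaOH), y = n(Na2CO3).
Titrant: 1x + 2y = 5.564 × 10^-3;  mass: 40.00x + 105.99y = 0.2727
Solving, x = 1.706 × 10^-3 mol, y = 1.929 × 10^-3 mol
mass of NaOH = 1.706 × 10^-3 × 40.00 = 0.06825 g
% NaOH = 0.06825 / 0.2727 × 100 = 25.03 %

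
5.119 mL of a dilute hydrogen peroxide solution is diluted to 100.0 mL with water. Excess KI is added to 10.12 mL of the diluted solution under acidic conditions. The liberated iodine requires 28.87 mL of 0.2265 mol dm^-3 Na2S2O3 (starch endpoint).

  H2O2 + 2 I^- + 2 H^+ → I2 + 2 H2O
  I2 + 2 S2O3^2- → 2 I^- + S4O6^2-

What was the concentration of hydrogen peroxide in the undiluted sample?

n(S2O3^2-) = 0.02887 × 0.2265 = 6.539 × 10^-3 mol
n(I2) = n(S2O3^2-)/2 = 3.270 × 10^-3 mol
n(H2O2) in the aliquot = 3.270 × 10^-3 mol (1:1 ratio)
[H2O2]_dilute = 3.270 × 10^-3 / 0.01012 = 0.3231 mol/L
[H2O2]_original = 0.3231 × 100.0/5.119 = 6.311 mol/L

6.311 mol/L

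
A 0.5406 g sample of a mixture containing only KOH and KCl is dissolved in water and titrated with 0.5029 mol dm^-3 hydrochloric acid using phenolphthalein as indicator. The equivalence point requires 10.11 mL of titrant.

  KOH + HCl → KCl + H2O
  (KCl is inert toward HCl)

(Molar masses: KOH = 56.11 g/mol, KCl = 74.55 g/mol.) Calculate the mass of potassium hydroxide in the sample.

0.2853 g

n(HCl) = 0.01011 × 0.5029 = 5.084 × 10^-3 mol
Let x = n(KOH), y = n(KCl).
Titrant: 1x = 5.084 × 10^-3;  mass: 56.11x + 74.55y = 0.5406
Solving, x = 5.084 × 10^-3 mol, y = 3.425 × 10^-3 mol
mass of KOH = 5.084 × 10^-3 × 56.11 = 0.2853 g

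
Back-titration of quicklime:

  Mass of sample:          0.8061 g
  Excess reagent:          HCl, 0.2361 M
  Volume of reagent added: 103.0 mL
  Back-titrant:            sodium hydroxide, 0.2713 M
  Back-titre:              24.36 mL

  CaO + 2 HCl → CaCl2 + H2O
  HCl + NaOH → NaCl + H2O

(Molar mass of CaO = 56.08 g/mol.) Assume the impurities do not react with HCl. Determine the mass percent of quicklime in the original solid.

n(HCl) added = 0.1030 × 0.2361 = 0.02432 mol
n(NaOH) used in back-titration = 0.02436 × 0.2713 = 6.609 × 10^-3 mol
n(HCl) left over = 6.609 × 10^-3 mol (1:1 ratio)
n(HCl) consumed by analyte = 0.02432 − 6.609 × 10^-3 = 0.01771 mol
From the 1:2 ratio, n(CaO) = 1/2 × 0.01771 = 8.855 × 10^-3 mol
mass of CaO = 8.855 × 10^-3 × 56.08 = 0.4966 g
% CaO = 0.4966 / 0.8061 × 100 = 61.60 %

61.60 %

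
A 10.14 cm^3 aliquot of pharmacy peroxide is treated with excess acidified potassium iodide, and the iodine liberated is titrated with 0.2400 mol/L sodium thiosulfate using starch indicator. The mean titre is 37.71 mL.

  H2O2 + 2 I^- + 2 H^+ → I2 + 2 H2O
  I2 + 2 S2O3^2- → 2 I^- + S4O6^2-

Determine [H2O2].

0.4463 mol/L

n(S2O3^2-) = 0.03771 × 0.2400 = 9.050 × 10^-3 mol
n(I2) = n(S2O3^2-)/2 = 4.525 × 10^-3 mol
n(H2O2) in the aliquot = 4.525 × 10^-3 mol (1:1 ratio)
[H2O2] = 4.525 × 10^-3 / 0.01014 = 0.4463 mol/L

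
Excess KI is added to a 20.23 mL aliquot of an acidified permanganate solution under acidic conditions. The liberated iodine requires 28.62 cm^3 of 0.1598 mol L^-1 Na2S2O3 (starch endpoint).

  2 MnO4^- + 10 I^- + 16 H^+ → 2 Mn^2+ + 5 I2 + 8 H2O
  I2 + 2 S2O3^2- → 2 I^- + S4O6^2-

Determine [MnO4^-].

0.04521 mol/L

n(S2O3^2-) = 0.02862 × 0.1598 = 4.573 × 10^-3 mol
n(I2) = n(S2O3^2-)/2 = 2.287 × 10^-3 mol
From the 2:5 ratio, n(MnO4^-) in the aliquot = 2/5 × 2.287 × 10^-3 = 9.147 × 10^-4 mol
[MnO4^-] = 9.147 × 10^-4 / 0.02023 = 0.04521 mol/L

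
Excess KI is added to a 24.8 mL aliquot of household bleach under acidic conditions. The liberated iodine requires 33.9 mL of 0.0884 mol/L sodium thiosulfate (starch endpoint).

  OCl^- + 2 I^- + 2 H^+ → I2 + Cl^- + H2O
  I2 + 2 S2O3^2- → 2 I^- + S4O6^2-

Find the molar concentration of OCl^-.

n(S2O3^2-) = 0.0339 × 0.0884 = 3.00 × 10^-3 mol
n(I2) = n(S2O3^2-)/2 = 1.50 × 10^-3 mol
n(OCl^-) in the aliquot = 1.50 × 10^-3 mol (1:1 ratio)
[OCl^-] = 1.50 × 10^-3 / 0.0248 = 0.0604 mol/L

0.0604 mol/L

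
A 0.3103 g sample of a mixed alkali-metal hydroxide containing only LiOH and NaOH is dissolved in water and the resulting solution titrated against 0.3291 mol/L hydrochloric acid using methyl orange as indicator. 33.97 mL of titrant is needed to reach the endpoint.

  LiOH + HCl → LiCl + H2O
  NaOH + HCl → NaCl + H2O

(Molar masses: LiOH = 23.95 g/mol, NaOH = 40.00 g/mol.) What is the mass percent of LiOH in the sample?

65.83 %

n(HCl) = 0.03397 × 0.3291 = 0.01118 mol
Let x = n(LiOH), y = n(NaOH).
Titrant: 1x + 1y = 0.01118;  mass: 23.95x + 40.00y = 0.3103
Solving, x = 8.528 × 10^-3 mol, y = 2.651 × 10^-3 mol
mass of LiOH = 8.528 × 10^-3 × 23.95 = 0.2043 g
% LiOH = 0.2043 / 0.3103 × 100 = 65.83 %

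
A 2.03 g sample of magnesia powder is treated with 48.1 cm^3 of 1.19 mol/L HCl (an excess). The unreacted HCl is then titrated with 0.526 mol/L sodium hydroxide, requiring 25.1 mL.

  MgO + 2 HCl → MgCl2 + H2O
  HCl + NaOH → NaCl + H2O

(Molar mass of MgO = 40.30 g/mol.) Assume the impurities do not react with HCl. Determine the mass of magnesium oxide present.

n(HCl) added = 0.0481 × 1.19 = 0.0572 mol
n(NaOH) used in back-titration = 0.0251 × 0.526 = 0.0132 mol
n(HCl) left over = 0.0132 mol (1:1 ratio)
n(HCl) consumed by analyte = 0.0572 − 0.0132 = 0.0440 mol
From the 1:2 ratio, n(MgO) = 1/2 × 0.0440 = 0.0220 mol
mass of MgO = 0.0220 × 40.30 = 0.887 g

0.887 g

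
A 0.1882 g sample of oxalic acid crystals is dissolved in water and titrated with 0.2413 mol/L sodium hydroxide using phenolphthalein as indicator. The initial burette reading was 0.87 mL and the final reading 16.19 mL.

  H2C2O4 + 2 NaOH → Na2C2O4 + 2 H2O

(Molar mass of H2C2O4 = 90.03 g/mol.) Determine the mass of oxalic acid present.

n(NaOH) = 0.01532 L × 0.2413 mol/L = 3.697 × 10^-3 mol
From the 1:2 ratio, n(H2C2O4) = 1/2 × 3.697 × 10^-3 = 1.848 × 10^-3 mol
mass of H2C2O4 = 1.848 × 10^-3 × 90.03 g/mol = 0.1664 g

0.1664 g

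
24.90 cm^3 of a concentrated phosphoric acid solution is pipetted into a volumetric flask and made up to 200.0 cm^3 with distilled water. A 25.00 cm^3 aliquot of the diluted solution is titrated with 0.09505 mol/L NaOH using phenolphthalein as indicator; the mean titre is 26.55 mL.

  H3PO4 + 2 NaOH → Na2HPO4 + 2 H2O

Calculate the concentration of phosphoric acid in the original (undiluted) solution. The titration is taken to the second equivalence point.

n(NaOH) = 0.02655 × 0.09505 = 2.524 × 10^-3 mol
From the 1:2 ratio, n(H3PO4) in the aliquot = 1/2 × 2.524 × 10^-3 = 1.262 × 10^-3 mol
[H3PO4]_dilute = 1.262 × 10^-3 / 0.02500 = 0.05047 mol/L
Dilution factor = 200.0 / 24.90 = 8.032
[H3PO4]_stock = 0.05047 × 8.032 = 0.4054 mol/L

0.4054 mol/L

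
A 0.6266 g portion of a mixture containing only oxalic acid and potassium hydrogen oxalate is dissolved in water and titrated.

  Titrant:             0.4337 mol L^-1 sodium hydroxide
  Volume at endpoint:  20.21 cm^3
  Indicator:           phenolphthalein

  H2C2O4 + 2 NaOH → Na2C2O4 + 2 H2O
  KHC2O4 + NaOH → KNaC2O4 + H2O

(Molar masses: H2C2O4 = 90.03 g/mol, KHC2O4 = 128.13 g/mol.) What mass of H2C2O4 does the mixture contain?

0.2689 g

n(NaOH) = 0.02021 × 0.4337 = 8.765 × 10^-3 mol
Let x = n(H2C2O4), y = n(KHC2O4).
Titrant: 2x + 1y = 8.765 × 10^-3;  mass: 90.03x + 128.13y = 0.6266
Solving, x = 2.987 × 10^-3 mol, y = 2.792 × 10^-3 mol
mass of H2C2O4 = 2.987 × 10^-3 × 90.03 = 0.2689 g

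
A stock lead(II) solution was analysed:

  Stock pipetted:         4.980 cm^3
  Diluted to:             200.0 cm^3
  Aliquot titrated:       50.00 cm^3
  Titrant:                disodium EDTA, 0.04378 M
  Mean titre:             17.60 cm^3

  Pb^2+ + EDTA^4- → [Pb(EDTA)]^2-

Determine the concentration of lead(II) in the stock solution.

n(EDTA) = 0.01760 × 0.04378 = 7.705 × 10^-4 mol
n(Pb2+) in the aliquot = 7.705 × 10^-4 mol (1:1 ratio)
[Pb2+]_dilute = 7.705 × 10^-4 / 0.05000 = 0.01541 mol/L
Dilution factor = 200.0 / 4.980 = 40.16
[Pb2+]_stock = 0.01541 × 40.16 = 0.6189 mol/L

0.6189 M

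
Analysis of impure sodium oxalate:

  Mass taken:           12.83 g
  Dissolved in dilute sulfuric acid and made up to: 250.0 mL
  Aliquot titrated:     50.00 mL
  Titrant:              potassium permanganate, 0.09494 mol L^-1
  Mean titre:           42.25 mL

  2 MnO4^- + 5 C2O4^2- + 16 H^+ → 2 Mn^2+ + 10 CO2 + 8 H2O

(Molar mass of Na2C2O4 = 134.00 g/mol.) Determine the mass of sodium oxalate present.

n(KMnO4) per titration = 0.04225 × 0.09494 = 4.011 × 10^-3 mol
From the 5:2 ratio, n(Na2C2O4) in each aliquot = 5/2 × 4.011 × 10^-3 = 0.01003 mol
n(Na2C2O4) in the whole flask = 0.01003 × 250.0/50.00 = 0.05014 mol
mass of Na2C2O4 = 0.05014 × 134.00 = 6.719 g

6.719 g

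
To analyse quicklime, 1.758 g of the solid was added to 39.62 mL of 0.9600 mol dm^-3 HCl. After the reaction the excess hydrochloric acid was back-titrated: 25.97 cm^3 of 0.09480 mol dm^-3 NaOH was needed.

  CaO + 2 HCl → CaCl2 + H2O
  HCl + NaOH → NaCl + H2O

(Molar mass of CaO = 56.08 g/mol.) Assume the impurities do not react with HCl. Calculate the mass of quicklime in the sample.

n(HCl) added = 0.03962 × 0.9600 = 0.03804 mol
n(NaOH) used in back-titration = 0.02597 × 0.09480 = 2.462 × 10^-3 mol
n(HCl) left over = 2.462 × 10^-3 mol (1:1 ratio)
n(HCl) consumed by analyte = 0.03804 − 2.462 × 10^-3 = 0.03557 mol
From the 1:2 ratio, n(CaO) = 1/2 × 0.03557 = 0.01779 mol
mass of CaO = 0.01779 × 56.08 = 0.9975 g

0.9975 g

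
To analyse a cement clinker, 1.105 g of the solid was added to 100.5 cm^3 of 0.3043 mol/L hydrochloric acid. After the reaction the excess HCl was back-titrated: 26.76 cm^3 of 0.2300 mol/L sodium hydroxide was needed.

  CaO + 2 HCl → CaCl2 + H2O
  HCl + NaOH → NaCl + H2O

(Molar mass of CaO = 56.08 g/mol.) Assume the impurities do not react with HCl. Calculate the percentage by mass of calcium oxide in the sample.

61.99 %

n(HCl) added = 0.1005 × 0.3043 = 0.03058 mol
n(NaOH) used in back-titration = 0.02676 × 0.2300 = 6.155 × 10^-3 mol
n(HCl) left over = 6.155 × 10^-3 mol (1:1 ratio)
n(HCl) consumed by analyte = 0.03058 − 6.155 × 10^-3 = 0.02443 mol
From the 1:2 ratio, n(CaO) = 1/2 × 0.02443 = 0.01221 mol
mass of CaO = 0.01221 × 56.08 = 0.6849 g
% CaO = 0.6849 / 1.105 × 100 = 61.99 %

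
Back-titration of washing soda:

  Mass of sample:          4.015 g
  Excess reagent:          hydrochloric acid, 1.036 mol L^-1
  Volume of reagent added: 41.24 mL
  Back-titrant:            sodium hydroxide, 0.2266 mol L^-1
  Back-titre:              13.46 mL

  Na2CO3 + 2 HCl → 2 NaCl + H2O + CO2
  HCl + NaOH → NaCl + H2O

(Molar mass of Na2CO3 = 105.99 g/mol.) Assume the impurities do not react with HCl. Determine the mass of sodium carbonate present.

2.103 g

n(HCl) added = 0.04124 × 1.036 = 0.04272 mol
n(NaOH) used in back-titration = 0.01346 × 0.2266 = 3.050 × 10^-3 mol
n(HCl) left over = 3.050 × 10^-3 mol (1:1 ratio)
n(HCl) consumed by analyte = 0.04272 − 3.050 × 10^-3 = 0.03967 mol
From the 1:2 ratio, n(Na2CO3) = 1/2 × 0.03967 = 0.01984 mol
mass of Na2CO3 = 0.01984 × 105.99 = 2.103 g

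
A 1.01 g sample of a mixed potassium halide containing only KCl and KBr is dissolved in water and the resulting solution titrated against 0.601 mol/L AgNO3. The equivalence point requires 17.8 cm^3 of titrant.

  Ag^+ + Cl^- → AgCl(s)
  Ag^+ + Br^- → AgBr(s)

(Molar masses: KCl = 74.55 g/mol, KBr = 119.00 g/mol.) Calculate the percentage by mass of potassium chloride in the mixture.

n(AgNO3) = 0.0178 × 0.601 = 0.0107 mol
Let x = n(KCl), y = n(KBr).
Titrant: 1x + 1y = 0.0107;  mass: 74.55x + 119.00y = 1.01
Solving, x = 5.92 × 10^-3 mol, y = 4.78 × 10^-3 mol
mass of KCl = 5.92 × 10^-3 × 74.55 = 0.441 g
% KCl = 0.441 / 1.01 × 100 = 43.7 %

43.7 %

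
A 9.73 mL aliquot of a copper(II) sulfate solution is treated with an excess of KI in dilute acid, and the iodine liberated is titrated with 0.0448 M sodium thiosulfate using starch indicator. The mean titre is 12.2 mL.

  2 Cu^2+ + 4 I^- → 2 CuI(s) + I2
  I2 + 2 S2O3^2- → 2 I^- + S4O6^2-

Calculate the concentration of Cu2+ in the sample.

n(S2O3^2-) = 0.0122 × 0.0448 = 5.47 × 10^-4 mol
n(I2) = n(S2O3^2-)/2 = 2.73 × 10^-4 mol
From the 2:1 ratio, n(Cu2+) in the aliquot = 2/1 × 2.73 × 10^-4 = 5.47 × 10^-4 mol
[Cu2+] = 5.47 × 10^-4 / 0.00973 = 0.0562 mol/L

0.0562 M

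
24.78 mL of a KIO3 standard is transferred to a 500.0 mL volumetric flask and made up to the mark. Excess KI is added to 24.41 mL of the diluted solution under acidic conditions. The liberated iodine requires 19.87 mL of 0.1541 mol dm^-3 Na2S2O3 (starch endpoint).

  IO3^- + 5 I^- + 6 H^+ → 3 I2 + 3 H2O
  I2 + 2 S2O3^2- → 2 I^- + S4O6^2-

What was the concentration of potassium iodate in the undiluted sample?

n(S2O3^2-) = 0.01987 × 0.1541 = 3.062 × 10^-3 mol
n(I2) = n(S2O3^2-)/2 = 1.531 × 10^-3 mol
From the 1:3 ratio, n(IO3^-) in the aliquot = 1/3 × 1.531 × 10^-3 = 5.103 × 10^-4 mol
[IO3^-]_dilute = 5.103 × 10^-4 / 0.02441 = 0.02091 mol/L
[IO3^-]_original = 0.02091 × 500.0/24.78 = 0.4218 mol/L

0.4218 mol/L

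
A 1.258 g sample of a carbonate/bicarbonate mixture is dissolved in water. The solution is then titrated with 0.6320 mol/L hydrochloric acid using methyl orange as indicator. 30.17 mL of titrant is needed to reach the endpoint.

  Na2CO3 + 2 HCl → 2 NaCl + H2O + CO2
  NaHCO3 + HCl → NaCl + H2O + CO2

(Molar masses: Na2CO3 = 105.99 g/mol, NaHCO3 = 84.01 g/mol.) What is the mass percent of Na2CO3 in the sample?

n(HCl) = 0.03017 × 0.6320 = 0.01907 mol
Let x = n(Na2CO3), y = n(NaHCO3).
Titrant: 2x + 1y = 0.01907;  mass: 105.99x + 84.01y = 1.258
Solving, x = 5.543 × 10^-3 mol, y = 7.981 × 10^-3 mol
mass of Na2CO3 = 5.543 × 10^-3 × 105.99 = 0.5875 g
% Na2CO3 = 0.5875 / 1.258 × 100 = 46.70 %

46.70 %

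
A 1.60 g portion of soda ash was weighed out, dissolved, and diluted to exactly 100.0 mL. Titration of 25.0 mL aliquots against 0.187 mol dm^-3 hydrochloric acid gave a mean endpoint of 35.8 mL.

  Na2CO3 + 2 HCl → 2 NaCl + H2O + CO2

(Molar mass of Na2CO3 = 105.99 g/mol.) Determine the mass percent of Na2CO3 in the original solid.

n(HCl) per titration = 0.0358 × 0.187 = 6.69 × 10^-3 mol
From the 1:2 ratio, n(Na2CO3) in each aliquot = 1/2 × 6.69 × 10^-3 = 3.35 × 10^-3 mol
n(Na2CO3) in the whole flask = 3.35 × 10^-3 × 100.0/25.0 = 0.0134 mol
mass of Na2CO3 = 0.0134 × 105.99 = 1.42 g
% Na2CO3 = 1.42 / 1.60 × 100 = 88.7 %

88.7 %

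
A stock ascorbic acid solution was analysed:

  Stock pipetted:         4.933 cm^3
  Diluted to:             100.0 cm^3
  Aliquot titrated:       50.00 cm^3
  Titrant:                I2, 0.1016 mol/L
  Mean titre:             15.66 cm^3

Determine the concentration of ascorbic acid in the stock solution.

0.6451 mol/L

C6H8O6 + I2 → C6H6O6 + 2 HI
n(I2) = 0.01566 × 0.1016 = 1.591 × 10^-3 mol
n(C6H8O6) in the aliquot = 1.591 × 10^-3 mol (1:1 ratio)
[C6H8O6]_dilute = 1.591 × 10^-3 / 0.05000 = 0.03182 mol/L
Dilution factor = 100.0 / 4.933 = 20.27
[C6H8O6]_stock = 0.03182 × 20.27 = 0.6451 mol/L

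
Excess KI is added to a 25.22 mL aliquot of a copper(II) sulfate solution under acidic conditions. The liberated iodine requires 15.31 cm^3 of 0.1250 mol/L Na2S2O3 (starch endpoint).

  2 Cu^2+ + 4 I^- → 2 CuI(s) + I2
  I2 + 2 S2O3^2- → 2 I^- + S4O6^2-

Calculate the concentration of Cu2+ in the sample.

0.07588 mol/L

n(S2O3^2-) = 0.01531 × 0.1250 = 1.914 × 10^-3 mol
n(I2) = n(S2O3^2-)/2 = 9.569 × 10^-4 mol
From the 2:1 ratio, n(Cu2+) in the aliquot = 2/1 × 9.569 × 10^-4 = 1.914 × 10^-3 mol
[Cu2+] = 1.914 × 10^-3 / 0.02522 = 0.07588 mol/L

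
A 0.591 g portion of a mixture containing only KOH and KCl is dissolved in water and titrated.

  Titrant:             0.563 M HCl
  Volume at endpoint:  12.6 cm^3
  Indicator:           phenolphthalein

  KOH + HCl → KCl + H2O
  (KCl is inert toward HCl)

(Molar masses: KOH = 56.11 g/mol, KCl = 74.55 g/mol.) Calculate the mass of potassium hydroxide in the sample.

0.398 g

n(HCl) = 0.0126 × 0.563 = 7.09 × 10^-3 mol
Let x = n(KOH), y = n(KCl).
Titrant: 1x = 7.09 × 10^-3;  mass: 56.11x + 74.55y = 0.591
Solving, x = 7.09 × 10^-3 mol, y = 2.59 × 10^-3 mol
mass of KOH = 7.09 × 10^-3 × 56.11 = 0.398 g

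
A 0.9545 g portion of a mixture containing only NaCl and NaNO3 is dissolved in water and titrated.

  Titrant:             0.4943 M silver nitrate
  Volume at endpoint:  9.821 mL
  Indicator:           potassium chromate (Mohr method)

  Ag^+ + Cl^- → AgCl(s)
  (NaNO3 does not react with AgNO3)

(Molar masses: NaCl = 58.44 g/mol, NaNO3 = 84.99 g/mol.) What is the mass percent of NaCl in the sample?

n(AgNO3) = 0.009821 × 0.4943 = 4.855 × 10^-3 mol
Let x = n(NaCl), y = n(NaNO3).
Titrant: 1x = 4.855 × 10^-3;  mass: 58.44x + 84.99y = 0.9545
Solving, x = 4.855 × 10^-3 mol, y = 7.893 × 10^-3 mol
mass of NaCl = 4.855 × 10^-3 × 58.44 = 0.2837 g
% NaCl = 0.2837 / 0.9545 × 100 = 29.72 %

29.72 %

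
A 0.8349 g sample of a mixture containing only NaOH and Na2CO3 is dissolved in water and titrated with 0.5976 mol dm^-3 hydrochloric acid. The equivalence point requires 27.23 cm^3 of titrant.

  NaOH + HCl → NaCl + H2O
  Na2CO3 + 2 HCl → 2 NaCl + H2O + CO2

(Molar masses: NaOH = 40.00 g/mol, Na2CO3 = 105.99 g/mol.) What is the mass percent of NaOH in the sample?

10.13 %

n(HCl) = 0.02723 × 0.5976 = 0.01627 mol
Let x = n(NaOH), y = n(Na2CO3).
Titrant: 1x + 2y = 0.01627;  mass: 40.00x + 105.99y = 0.8349
Solving, x = 2.114 × 10^-3 mol, y = 7.079 × 10^-3 mol
mass of NaOH = 2.114 × 10^-3 × 40.00 = 0.08455 g
% NaOH = 0.08455 / 0.8349 × 100 = 10.13 %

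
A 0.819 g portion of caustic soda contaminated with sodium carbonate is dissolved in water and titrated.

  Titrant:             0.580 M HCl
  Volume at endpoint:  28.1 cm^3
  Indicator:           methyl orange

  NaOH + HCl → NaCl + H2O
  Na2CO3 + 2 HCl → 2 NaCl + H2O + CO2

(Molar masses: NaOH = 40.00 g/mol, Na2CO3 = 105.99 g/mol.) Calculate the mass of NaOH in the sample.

n(HCl) = 0.0281 × 0.580 = 0.0163 mol
Let x = n(NaOH), y = n(Na2CO3).
Titrant: 1x + 2y = 0.0163;  mass: 40.00x + 105.99y = 0.819
Solving, x = 3.44 × 10^-3 mol, y = 6.43 × 10^-3 mol
mass of NaOH = 3.44 × 10^-3 × 40.00 = 0.138 g

0.138 g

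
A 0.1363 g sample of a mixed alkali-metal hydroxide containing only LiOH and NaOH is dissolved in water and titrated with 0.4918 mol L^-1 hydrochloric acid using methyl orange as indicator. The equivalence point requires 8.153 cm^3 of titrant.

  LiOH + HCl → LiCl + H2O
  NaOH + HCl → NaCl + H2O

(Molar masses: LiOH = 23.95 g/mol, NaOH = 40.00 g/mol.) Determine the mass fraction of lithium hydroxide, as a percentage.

26.37 %

n(HCl) = 0.008153 × 0.4918 = 4.010 × 10^-3 mol
Let x = n(LiOH), y = n(NaOH).
Titrant: 1x + 1y = 4.010 × 10^-3;  mass: 23.95x + 40.00y = 0.1363
Solving, x = 1.501 × 10^-3 mol, y = 2.509 × 10^-3 mol
mass of LiOH = 1.501 × 10^-3 × 23.95 = 0.03594 g
% LiOH = 0.03594 / 0.1363 × 100 = 26.37 %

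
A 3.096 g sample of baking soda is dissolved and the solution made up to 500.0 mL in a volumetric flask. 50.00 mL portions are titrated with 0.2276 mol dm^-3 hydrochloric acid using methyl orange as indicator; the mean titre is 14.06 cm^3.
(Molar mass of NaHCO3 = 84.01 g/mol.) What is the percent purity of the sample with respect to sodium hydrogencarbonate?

NaHCO3 + HCl → NaCl + H2O + CO2
n(HCl) per titration = 0.01406 × 0.2276 = 3.200 × 10^-3 mol
n(NaHCO3) in each aliquot = 3.200 × 10^-3 mol (1:1 ratio)
n(NaHCO3) in the whole flask = 3.200 × 10^-3 × 500.0/50.00 = 0.03200 mol
mass of NaHCO3 = 0.03200 × 84.01 = 2.688 g
% NaHCO3 = 2.688 / 3.096 × 100 = 86.83 %

86.83 %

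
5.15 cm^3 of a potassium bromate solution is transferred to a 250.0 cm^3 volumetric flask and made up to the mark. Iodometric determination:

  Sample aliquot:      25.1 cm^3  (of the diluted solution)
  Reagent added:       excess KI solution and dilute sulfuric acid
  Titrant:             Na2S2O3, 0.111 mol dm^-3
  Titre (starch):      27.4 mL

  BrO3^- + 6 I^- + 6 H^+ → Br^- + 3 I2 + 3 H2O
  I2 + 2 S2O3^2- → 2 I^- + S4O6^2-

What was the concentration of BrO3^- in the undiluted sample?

n(S2O3^2-) = 0.0274 × 0.111 = 3.04 × 10^-3 mol
n(I2) = n(S2O3^2-)/2 = 1.52 × 10^-3 mol
From the 1:3 ratio, n(BrO3^-) in the aliquot = 1/3 × 1.52 × 10^-3 = 5.07 × 10^-4 mol
[BrO3^-]_dilute = 5.07 × 10^-4 / 0.0251 = 0.0202 mol/L
[BrO3^-]_original = 0.0202 × 250.0/5.15 = 0.980 mol/L

0.980 mol/L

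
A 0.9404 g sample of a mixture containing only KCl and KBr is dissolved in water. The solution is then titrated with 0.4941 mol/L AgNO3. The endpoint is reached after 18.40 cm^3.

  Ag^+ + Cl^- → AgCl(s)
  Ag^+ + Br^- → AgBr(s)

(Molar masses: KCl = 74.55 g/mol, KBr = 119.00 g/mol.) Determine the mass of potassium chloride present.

0.2373 g

n(AgNO3) = 0.01840 × 0.4941 = 9.091 × 10^-3 mol
Let x = n(KCl), y = n(KBr).
Titrant: 1x + 1y = 9.091 × 10^-3;  mass: 74.55x + 119.00y = 0.9404
Solving, x = 3.183 × 10^-3 mol, y = 5.909 × 10^-3 mol
mass of KCl = 3.183 × 10^-3 × 74.55 = 0.2373 g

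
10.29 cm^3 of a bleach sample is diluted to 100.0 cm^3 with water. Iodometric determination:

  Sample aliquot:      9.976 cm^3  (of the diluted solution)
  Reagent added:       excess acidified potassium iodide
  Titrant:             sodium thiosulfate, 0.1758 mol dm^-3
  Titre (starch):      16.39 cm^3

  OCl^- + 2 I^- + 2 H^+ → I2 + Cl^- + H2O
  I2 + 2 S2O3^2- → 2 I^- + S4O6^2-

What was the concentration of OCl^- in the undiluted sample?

1.403 mol/L

n(S2O3^2-) = 0.01639 × 0.1758 = 2.881 × 10^-3 mol
n(I2) = n(S2O3^2-)/2 = 1.441 × 10^-3 mol
n(OCl^-) in the aliquot = 1.441 × 10^-3 mol (1:1 ratio)
[OCl^-]_dilute = 1.441 × 10^-3 / 0.009976 = 0.1444 mol/L
[OCl^-]_original = 0.1444 × 100.0/10.29 = 1.403 mol/L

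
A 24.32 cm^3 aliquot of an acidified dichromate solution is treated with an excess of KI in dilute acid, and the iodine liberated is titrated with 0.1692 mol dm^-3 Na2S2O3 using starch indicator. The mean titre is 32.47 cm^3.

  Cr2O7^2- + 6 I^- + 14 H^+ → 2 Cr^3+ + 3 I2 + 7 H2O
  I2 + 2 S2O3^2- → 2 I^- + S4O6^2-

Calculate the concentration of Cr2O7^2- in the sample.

n(S2O3^2-) = 0.03247 × 0.1692 = 5.494 × 10^-3 mol
n(I2) = n(S2O3^2-)/2 = 2.747 × 10^-3 mol
From the 1:3 ratio, n(Cr2O7^2-) in the aliquot = 1/3 × 2.747 × 10^-3 = 9.157 × 10^-4 mol
[Cr2O7^2-] = 9.157 × 10^-4 / 0.02432 = 0.03765 mol/L

0.03765 mol/L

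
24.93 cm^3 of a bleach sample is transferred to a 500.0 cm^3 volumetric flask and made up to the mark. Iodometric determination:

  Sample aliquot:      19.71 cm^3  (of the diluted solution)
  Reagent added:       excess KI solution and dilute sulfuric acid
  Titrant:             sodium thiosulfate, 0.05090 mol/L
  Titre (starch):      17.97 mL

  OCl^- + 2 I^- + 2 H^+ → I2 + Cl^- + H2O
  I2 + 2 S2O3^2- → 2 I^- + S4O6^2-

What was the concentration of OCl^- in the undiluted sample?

n(S2O3^2-) = 0.01797 × 0.05090 = 9.147 × 10^-4 mol
n(I2) = n(S2O3^2-)/2 = 4.573 × 10^-4 mol
n(OCl^-) in the aliquot = 4.573 × 10^-4 mol (1:1 ratio)
[OCl^-]_dilute = 4.573 × 10^-4 / 0.01971 = 0.02320 mol/L
[OCl^-]_original = 0.02320 × 500.0/24.93 = 0.4654 mol/L

0.4654 mol/L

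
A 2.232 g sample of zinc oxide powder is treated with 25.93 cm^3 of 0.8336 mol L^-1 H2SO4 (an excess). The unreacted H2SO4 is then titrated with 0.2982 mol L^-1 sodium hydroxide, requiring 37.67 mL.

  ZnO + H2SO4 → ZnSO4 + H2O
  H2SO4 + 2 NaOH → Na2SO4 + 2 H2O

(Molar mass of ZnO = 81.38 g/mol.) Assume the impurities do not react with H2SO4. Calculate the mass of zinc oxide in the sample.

1.302 g

n(H2SO4) added = 0.02593 × 0.8336 = 0.02162 mol
n(NaOH) used in back-titration = 0.03767 × 0.2982 = 0.01123 mol
From the 1:2 ratio, n(H2SO4) left over = 1/2 × 0.01123 = 5.617 × 10^-3 mol
n(H2SO4) consumed by analyte = 0.02162 − 5.617 × 10^-3 = 0.01600 mol
n(ZnO) = 0.01600 mol (1:1 ratio)
mass of ZnO = 0.01600 × 81.38 = 1.302 g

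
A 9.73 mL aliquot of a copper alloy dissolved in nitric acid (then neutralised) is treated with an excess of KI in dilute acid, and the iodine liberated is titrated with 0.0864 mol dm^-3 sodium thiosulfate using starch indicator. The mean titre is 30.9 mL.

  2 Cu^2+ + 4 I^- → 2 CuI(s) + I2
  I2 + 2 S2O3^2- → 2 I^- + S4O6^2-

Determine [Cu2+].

n(S2O3^2-) = 0.0309 × 0.0864 = 2.67 × 10^-3 mol
n(I2) = n(S2O3^2-)/2 = 1.33 × 10^-3 mol
From the 2:1 ratio, n(Cu2+) in the aliquot = 2/1 × 1.33 × 10^-3 = 2.67 × 10^-3 mol
[Cu2+] = 2.67 × 10^-3 / 0.00973 = 0.274 mol/L

0.274 mol/L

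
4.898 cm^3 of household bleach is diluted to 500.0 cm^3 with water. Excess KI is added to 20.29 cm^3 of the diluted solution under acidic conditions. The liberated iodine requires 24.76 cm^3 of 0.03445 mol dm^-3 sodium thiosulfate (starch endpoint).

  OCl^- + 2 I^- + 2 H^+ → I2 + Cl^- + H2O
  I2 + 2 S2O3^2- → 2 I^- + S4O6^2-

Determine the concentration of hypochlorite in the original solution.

2.146 mol/L

n(S2O3^2-) = 0.02476 × 0.03445 = 8.530 × 10^-4 mol
n(I2) = n(S2O3^2-)/2 = 4.265 × 10^-4 mol
n(OCl^-) in the aliquot = 4.265 × 10^-4 mol (1:1 ratio)
[OCl^-]_dilute = 4.265 × 10^-4 / 0.02029 = 0.02102 mol/L
[OCl^-]_original = 0.02102 × 500.0/4.898 = 2.146 mol/L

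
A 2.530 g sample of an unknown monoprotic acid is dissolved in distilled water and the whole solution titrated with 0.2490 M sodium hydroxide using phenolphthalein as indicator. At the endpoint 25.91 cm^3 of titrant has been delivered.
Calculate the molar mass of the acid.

392.2 g/mol

n(NaOH) = 0.02591 L × 0.2490 mol/L = 6.452 × 10^-3 mol
n(HA) = 6.452 × 10^-3 mol (1:1 ratio)
M = m / n = 2.530 g / 6.452 × 10^-3 mol = 392.2 g/mol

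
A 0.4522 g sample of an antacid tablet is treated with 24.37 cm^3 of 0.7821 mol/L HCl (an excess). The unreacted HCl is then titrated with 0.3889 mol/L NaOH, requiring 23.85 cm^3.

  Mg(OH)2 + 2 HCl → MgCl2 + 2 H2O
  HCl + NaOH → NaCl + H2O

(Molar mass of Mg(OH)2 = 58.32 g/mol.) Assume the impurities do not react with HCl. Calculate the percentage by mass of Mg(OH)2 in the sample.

63.10 %

n(HCl) added = 0.02437 × 0.7821 = 0.01906 mol
n(NaOH) used in back-titration = 0.02385 × 0.3889 = 9.275 × 10^-3 mol
n(HCl) left over = 9.275 × 10^-3 mol (1:1 ratio)
n(HCl) consumed by analyte = 0.01906 − 9.275 × 10^-3 = 9.785 × 10^-3 mol
From the 1:2 ratio, n(Mg(OH)2) = 1/2 × 9.785 × 10^-3 = 4.892 × 10^-3 mol
mass of Mg(OH)2 = 4.892 × 10^-3 × 58.32 = 0.2853 g
% Mg(OH)2 = 0.2853 / 0.4522 × 100 = 63.10 %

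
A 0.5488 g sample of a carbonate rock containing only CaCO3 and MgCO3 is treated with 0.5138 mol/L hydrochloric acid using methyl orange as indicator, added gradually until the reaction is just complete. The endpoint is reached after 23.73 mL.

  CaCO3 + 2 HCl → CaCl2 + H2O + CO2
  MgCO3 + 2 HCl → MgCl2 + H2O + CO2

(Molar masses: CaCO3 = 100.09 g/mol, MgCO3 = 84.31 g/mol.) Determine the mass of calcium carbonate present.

n(HCl) = 0.02373 × 0.5138 = 0.01219 mol
Let x = n(CaCO3), y = n(MgCO3).
Titrant: 2x + 2y = 0.01219;  mass: 100.09x + 84.31y = 0.5488
Solving, x = 2.207 × 10^-3 mol, y = 3.889 × 10^-3 mol
mass of CaCO3 = 2.207 × 10^-3 × 100.09 = 0.2209 g

0.2209 g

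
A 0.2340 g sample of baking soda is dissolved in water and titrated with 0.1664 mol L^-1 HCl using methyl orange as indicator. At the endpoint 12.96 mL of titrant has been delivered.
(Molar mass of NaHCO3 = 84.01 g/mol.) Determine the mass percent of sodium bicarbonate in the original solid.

77.42 %

NaHCO3 + HCl → NaCl + H2O + CO2
n(HCl) = 0.01296 L × 0.1664 mol/L = 2.157 × 10^-3 mol
n(NaHCO3) = 2.157 × 10^-3 mol (1:1 ratio)
mass of NaHCO3 = 2.157 × 10^-3 × 84.01 g/mol = 0.1812 g
% NaHCO3 = 0.1812 / 0.2340 × 100 = 77.42 %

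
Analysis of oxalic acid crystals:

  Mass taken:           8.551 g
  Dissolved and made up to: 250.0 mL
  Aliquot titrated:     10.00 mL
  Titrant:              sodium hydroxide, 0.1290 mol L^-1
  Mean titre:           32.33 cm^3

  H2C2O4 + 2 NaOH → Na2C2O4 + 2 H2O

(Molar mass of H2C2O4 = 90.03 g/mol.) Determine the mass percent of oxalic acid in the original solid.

n(NaOH) per titration = 0.03233 × 0.1290 = 4.171 × 10^-3 mol
From the 1:2 ratio, n(H2C2O4) in each aliquot = 1/2 × 4.171 × 10^-3 = 2.085 × 10^-3 mol
n(H2C2O4) in the whole flask = 2.085 × 10^-3 × 250.0/10.00 = 0.05213 mol
mass of H2C2O4 = 0.05213 × 90.03 = 4.693 g
% H2C2O4 = 4.693 / 8.551 × 100 = 54.89 %

54.89 %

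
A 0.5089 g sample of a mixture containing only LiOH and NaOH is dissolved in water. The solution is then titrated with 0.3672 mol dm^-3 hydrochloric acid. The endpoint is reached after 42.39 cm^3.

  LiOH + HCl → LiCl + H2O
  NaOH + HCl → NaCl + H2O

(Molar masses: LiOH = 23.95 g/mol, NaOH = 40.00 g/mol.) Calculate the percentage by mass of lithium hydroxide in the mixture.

n(HCl) = 0.04239 × 0.3672 = 0.01557 mol
Let x = n(LiOH), y = n(NaOH).
Titrant: 1x + 1y = 0.01557;  mass: 23.95x + 40.00y = 0.5089
Solving, x = 7.086 × 10^-3 mol, y = 8.480 × 10^-3 mol
mass of LiOH = 7.086 × 10^-3 × 23.95 = 0.1697 g
% LiOH = 0.1697 / 0.5089 × 100 = 33.35 %

33.35 %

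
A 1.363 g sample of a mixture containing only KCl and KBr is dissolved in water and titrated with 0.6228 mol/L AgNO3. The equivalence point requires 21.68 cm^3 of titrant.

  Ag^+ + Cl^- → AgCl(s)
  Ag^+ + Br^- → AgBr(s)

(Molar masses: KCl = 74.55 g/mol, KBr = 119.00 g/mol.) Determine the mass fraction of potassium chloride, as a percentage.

n(AgNO3) = 0.02168 × 0.6228 = 0.01350 mol
Let x = n(KCl), y = n(KBr).
Titrant: 1x + 1y = 0.01350;  mass: 74.55x + 119.00y = 1.363
Solving, x = 5.484 × 10^-3 mol, y = 8.018 × 10^-3 mol
mass of KCl = 5.484 × 10^-3 × 74.55 = 0.4088 g
% KCl = 0.4088 / 1.363 × 100 = 30.00 %

30.00 %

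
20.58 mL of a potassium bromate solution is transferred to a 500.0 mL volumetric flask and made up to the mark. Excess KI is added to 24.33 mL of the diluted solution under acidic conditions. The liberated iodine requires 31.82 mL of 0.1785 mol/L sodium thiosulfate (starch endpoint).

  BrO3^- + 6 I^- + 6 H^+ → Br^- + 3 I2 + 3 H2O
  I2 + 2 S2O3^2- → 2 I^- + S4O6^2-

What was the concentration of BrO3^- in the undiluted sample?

0.9453 mol/L

n(S2O3^2-) = 0.03182 × 0.1785 = 5.680 × 10^-3 mol
n(I2) = n(S2O3^2-)/2 = 2.840 × 10^-3 mol
From the 1:3 ratio, n(BrO3^-) in the aliquot = 1/3 × 2.840 × 10^-3 = 9.466 × 10^-4 mol
[BrO3^-]_dilute = 9.466 × 10^-4 / 0.02433 = 0.03891 mol/L
[BrO3^-]_original = 0.03891 × 500.0/20.58 = 0.9453 mol/L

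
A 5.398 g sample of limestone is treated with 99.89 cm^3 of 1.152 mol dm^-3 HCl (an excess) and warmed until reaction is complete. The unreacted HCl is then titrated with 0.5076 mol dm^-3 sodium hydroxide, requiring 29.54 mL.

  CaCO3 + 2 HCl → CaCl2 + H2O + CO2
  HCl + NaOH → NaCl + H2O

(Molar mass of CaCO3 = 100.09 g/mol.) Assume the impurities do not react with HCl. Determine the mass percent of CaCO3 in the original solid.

n(HCl) added = 0.09989 × 1.152 = 0.1151 mol
n(NaOH) used in back-titration = 0.02954 × 0.5076 = 0.01499 mol
n(HCl) left over = 0.01499 mol (1:1 ratio)
n(HCl) consumed by analyte = 0.1151 − 0.01499 = 0.1001 mol
From the 1:2 ratio, n(CaCO3) = 1/2 × 0.1001 = 0.05004 mol
mass of CaCO3 = 0.05004 × 100.09 = 5.008 g
% CaCO3 = 5.008 / 5.398 × 100 = 92.78 %

92.78 %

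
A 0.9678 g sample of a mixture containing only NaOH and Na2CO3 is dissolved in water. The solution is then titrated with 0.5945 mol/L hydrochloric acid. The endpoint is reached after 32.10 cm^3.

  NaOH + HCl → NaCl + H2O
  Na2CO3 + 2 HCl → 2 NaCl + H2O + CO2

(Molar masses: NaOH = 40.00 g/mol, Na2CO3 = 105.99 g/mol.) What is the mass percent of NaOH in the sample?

13.84 %

n(HCl) = 0.03210 × 0.5945 = 0.01908 mol
Let x = n(NaOH), y = n(Na2CO3).
Titrant: 1x + 2y = 0.01908;  mass: 40.00x + 105.99y = 0.9678
Solving, x = 3.350 × 10^-3 mol, y = 7.867 × 10^-3 mol
mass of NaOH = 3.350 × 10^-3 × 40.00 = 0.1340 g
% NaOH = 0.1340 / 0.9678 × 100 = 13.84 %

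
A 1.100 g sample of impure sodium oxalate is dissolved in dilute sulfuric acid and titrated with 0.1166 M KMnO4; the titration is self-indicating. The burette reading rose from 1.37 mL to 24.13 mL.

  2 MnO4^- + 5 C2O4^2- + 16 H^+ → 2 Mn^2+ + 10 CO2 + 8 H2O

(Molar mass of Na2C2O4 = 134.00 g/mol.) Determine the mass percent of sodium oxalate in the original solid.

80.82 %

n(KMnO4) = 0.02276 L × 0.1166 mol/L = 2.654 × 10^-3 mol
From the 5:2 ratio, n(Na2C2O4) = 5/2 × 2.654 × 10^-3 = 6.635 × 10^-3 mol
mass of Na2C2O4 = 6.635 × 10^-3 × 134.00 g/mol = 0.8890 g
% Na2C2O4 = 0.8890 / 1.100 × 100 = 80.82 %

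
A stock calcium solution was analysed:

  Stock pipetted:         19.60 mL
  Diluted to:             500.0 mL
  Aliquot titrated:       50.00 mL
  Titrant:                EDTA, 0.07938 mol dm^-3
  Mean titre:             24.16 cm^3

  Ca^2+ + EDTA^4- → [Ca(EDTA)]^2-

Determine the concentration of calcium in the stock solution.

n(EDTA) = 0.02416 × 0.07938 = 1.918 × 10^-3 mol
n(Ca2+) in the aliquot = 1.918 × 10^-3 mol (1:1 ratio)
[Ca2+]_dilute = 1.918 × 10^-3 / 0.05000 = 0.03836 mol/L
Dilution factor = 500.0 / 19.60 = 25.51
[Ca2+]_stock = 0.03836 × 25.51 = 0.9785 mol/L

0.9785 mol/L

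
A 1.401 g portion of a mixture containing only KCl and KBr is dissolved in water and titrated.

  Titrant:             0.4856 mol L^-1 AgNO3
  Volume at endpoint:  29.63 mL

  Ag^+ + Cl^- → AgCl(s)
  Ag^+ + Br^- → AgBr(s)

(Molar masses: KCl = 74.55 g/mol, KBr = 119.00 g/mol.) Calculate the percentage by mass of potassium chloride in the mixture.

37.26 %

n(AgNO3) = 0.02963 × 0.4856 = 0.01439 mol
Let x = n(KCl), y = n(KBr).
Titrant: 1x + 1y = 0.01439;  mass: 74.55x + 119.00y = 1.401
Solving, x = 7.001 × 10^-3 mol, y = 7.387 × 10^-3 mol
mass of KCl = 7.001 × 10^-3 × 74.55 = 0.5220 g
% KCl = 0.5220 / 1.401 × 100 = 37.26 %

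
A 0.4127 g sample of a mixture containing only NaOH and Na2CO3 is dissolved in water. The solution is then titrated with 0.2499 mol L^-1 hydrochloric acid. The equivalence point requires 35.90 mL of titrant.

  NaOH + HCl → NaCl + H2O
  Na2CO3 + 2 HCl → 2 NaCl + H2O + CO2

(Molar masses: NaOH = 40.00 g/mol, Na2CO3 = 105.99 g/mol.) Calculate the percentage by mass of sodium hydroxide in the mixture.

46.79 %

n(HCl) = 0.03590 × 0.2499 = 8.971 × 10^-3 mol
Let x = n(NaOH), y = n(Na2CO3).
Titrant: 1x + 2y = 8.971 × 10^-3;  mass: 40.00x + 105.99y = 0.4127
Solving, x = 4.828 × 10^-3 mol, y = 2.072 × 10^-3 mol
mass of NaOH = 4.828 × 10^-3 × 40.00 = 0.1931 g
% NaOH = 0.1931 / 0.4127 × 100 = 46.79 %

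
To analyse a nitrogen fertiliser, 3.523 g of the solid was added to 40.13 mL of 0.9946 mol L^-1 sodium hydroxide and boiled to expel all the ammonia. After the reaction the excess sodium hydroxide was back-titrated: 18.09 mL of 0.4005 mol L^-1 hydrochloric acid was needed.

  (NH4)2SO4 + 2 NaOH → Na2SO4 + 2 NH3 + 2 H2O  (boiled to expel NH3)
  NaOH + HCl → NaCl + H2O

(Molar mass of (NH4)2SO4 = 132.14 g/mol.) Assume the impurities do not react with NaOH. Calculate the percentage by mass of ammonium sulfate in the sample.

n(NaOH) added = 0.04013 × 0.9946 = 0.03991 mol
n(HCl) used in back-titration = 0.01809 × 0.4005 = 7.245 × 10^-3 mol
n(NaOH) left over = 7.245 × 10^-3 mol (1:1 ratio)
n(NaOH) consumed by analyte = 0.03991 − 7.245 × 10^-3 = 0.03267 mol
From the 1:2 ratio, n((NH4)2SO4) = 1/2 × 0.03267 = 0.01633 mol
mass of (NH4)2SO4 = 0.01633 × 132.14 = 2.158 g
% (NH4)2SO4 = 2.158 / 3.523 × 100 = 61.27 %

61.27 %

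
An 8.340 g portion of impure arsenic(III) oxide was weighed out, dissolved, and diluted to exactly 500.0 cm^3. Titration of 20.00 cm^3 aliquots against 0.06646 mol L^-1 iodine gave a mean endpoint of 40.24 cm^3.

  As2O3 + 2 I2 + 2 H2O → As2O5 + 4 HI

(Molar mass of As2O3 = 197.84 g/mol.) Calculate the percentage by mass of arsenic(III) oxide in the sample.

n(I2) per titration = 0.04024 × 0.06646 = 2.674 × 10^-3 mol
From the 1:2 ratio, n(As2O3) in each aliquot = 1/2 × 2.674 × 10^-3 = 1.337 × 10^-3 mol
n(As2O3) in the whole flask = 1.337 × 10^-3 × 500.0/20.00 = 0.03343 mol
mass of As2O3 = 0.03343 × 197.84 = 6.614 g
% As2O3 = 6.614 / 8.340 × 100 = 79.30 %

79.30 %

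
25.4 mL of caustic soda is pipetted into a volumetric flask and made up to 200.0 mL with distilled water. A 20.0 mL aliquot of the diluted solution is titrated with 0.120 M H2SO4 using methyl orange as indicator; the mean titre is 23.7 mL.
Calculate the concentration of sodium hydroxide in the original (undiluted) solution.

2.24 M

2 NaOH + H2SO4 → Na2SO4 + 2 H2O
n(H2SO4) = 0.0237 × 0.120 = 2.84 × 10^-3 mol
From the 2:1 ratio, n(NaOH) in the aliquot = 2/1 × 2.84 × 10^-3 = 5.69 × 10^-3 mol
[NaOH]_dilute = 5.69 × 10^-3 / 0.0200 = 0.284 mol/L
Dilution factor = 200.0 / 25.4 = 7.874
[NaOH]_stock = 0.284 × 7.874 = 2.24 mol/L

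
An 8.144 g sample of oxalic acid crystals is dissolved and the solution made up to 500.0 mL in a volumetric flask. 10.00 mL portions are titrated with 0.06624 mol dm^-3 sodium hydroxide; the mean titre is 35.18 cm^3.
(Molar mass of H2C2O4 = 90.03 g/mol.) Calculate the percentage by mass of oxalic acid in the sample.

H2C2O4 + 2 NaOH → Na2C2O4 + 2 H2O
n(NaOH) per titration = 0.03518 × 0.06624 = 2.330 × 10^-3 mol
From the 1:2 ratio, n(H2C2O4) in each aliquot = 1/2 × 2.330 × 10^-3 = 1.165 × 10^-3 mol
n(H2C2O4) in the whole flask = 1.165 × 10^-3 × 500.0/10.00 = 0.05826 mol
mass of H2C2O4 = 0.05826 × 90.03 = 5.245 g
% H2C2O4 = 5.245 / 8.144 × 100 = 64.40 %

64.40 %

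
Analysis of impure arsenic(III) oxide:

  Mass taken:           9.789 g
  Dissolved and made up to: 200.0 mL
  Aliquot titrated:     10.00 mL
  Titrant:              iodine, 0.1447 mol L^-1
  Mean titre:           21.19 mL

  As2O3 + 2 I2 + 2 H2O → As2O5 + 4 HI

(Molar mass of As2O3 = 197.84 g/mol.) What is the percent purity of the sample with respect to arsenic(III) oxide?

n(I2) per titration = 0.02119 × 0.1447 = 3.066 × 10^-3 mol
From the 1:2 ratio, n(As2O3) in each aliquot = 1/2 × 3.066 × 10^-3 = 1.533 × 10^-3 mol
n(As2O3) in the whole flask = 1.533 × 10^-3 × 200.0/10.00 = 0.03066 mol
mass of As2O3 = 0.03066 × 197.84 = 6.066 g
% As2O3 = 6.066 / 9.789 × 100 = 61.97 %

61.97 %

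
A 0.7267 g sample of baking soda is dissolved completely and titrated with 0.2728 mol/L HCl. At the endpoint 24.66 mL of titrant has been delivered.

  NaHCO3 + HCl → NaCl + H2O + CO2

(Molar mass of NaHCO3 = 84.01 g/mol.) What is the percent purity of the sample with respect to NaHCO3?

n(HCl) = 0.02466 L × 0.2728 mol/L = 6.727 × 10^-3 mol
n(NaHCO3) = 6.727 × 10^-3 mol (1:1 ratio)
mass of NaHCO3 = 6.727 × 10^-3 × 84.01 g/mol = 0.5652 g
% NaHCO3 = 0.5652 / 0.7267 × 100 = 77.77 %

77.77 %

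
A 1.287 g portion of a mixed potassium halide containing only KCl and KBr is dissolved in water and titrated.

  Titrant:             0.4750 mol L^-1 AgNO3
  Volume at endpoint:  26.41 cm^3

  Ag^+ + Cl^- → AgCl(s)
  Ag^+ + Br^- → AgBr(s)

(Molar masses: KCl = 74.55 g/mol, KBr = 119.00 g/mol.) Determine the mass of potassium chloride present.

n(AgNO3) = 0.02641 × 0.4750 = 0.01254 mol
Let x = n(KCl), y = n(KBr).
Titrant: 1x + 1y = 0.01254;  mass: 74.55x + 119.00y = 1.287
Solving, x = 4.630 × 10^-3 mol, y = 7.914 × 10^-3 mol
mass of KCl = 4.630 × 10^-3 × 74.55 = 0.3452 g

0.3452 g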